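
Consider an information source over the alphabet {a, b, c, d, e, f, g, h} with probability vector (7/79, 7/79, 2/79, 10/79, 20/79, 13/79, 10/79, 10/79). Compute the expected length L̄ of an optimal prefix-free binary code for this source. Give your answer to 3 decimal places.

Repeatedly combine the two least-probable nodes; the expected code length is the sum of the merged weights.
merge 2/79 + 7/79 → 9/79
merge 7/79 + 9/79 → 16/79
merge 10/79 + 10/79 → 20/79
merge 10/79 + 13/79 → 23/79
merge 16/79 + 20/79 → 36/79
merge 20/79 + 23/79 → 43/79
merge 36/79 + 43/79 → 1
L = 9/79 + 16/79 + 20/79 + 23/79 + 36/79 + 43/79 + 1 = 226/79 ≈ 2.861 bits/symbol.

2.861 bits/symbol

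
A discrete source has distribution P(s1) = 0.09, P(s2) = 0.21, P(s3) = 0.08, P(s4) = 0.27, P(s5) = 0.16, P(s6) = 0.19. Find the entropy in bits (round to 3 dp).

H = −Σ pᵢ log₂ pᵢ.
−0.09·log₂(0.09) = 0.3127
−0.21·log₂(0.21) = 0.4728
−0.08·log₂(0.08) = 0.2915
−0.27·log₂(0.27) = 0.5100
−0.16·log₂(0.16) = 0.4230
−0.19·log₂(0.19) = 0.4552
Sum ≈ 2.4653 → 2.465 bits.

2.465 bits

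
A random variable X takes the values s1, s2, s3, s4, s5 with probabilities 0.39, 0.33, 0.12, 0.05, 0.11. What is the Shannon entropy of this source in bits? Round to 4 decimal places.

H = −Σ pᵢ log₂ pᵢ.
−0.39·log₂(0.39) = 0.5298
−0.33·log₂(0.33) = 0.5278
−0.12·log₂(0.12) = 0.3671
−0.05·log₂(0.05) = 0.2161
−0.11·log₂(0.11) = 0.3503
Sum ≈ 1.9911 → 1.9911 bits.

1.9911 bits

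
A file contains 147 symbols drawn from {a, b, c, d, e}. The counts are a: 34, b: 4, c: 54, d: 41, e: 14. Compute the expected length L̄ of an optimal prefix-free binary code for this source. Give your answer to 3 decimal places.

Probabilities are the counts divided by 147.
Repeatedly combine the two least-probable nodes; the expected code length is the sum of the merged weights.
merge 4/147 + 2/21 → 6/49
merge 6/49 + 34/147 → 52/147
merge 41/147 + 52/147 → 31/49
merge 18/49 + 31/49 → 1
L = 6/49 + 52/147 + 31/49 + 1 = 310/147 ≈ 2.109 bits/symbol.

2.109 bits/symbol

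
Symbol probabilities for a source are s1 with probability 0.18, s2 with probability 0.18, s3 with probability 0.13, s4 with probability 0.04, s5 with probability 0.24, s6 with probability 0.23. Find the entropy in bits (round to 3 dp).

2.441 bits

H = −Σ pᵢ log₂ pᵢ.
−0.18·log₂(0.18) = 0.4453
−0.18·log₂(0.18) = 0.4453
−0.13·log₂(0.13) = 0.3826
−0.04·log₂(0.04) = 0.1858
−0.24·log₂(0.24) = 0.4941
−0.23·log₂(0.23) = 0.4877
Sum ≈ 2.4408 → 2.441 bits.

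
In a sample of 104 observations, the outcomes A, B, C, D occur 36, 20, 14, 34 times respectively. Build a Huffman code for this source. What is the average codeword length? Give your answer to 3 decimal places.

1.981 bits/symbol

Probabilities are the counts divided by 104.
Repeatedly combine the two least-probable nodes; the expected code length is the sum of the merged weights.
merge 7/52 + 5/26 → 17/52
merge 17/52 + 17/52 → 17/26
merge 9/26 + 17/26 → 1
L = 17/52 + 17/26 + 1 = 103/52 ≈ 1.981 bits/symbol.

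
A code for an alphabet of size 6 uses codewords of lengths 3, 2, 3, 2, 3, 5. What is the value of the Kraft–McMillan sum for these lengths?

0.90625

With common denominator 2^5 = 32: Σ 2^(−ℓᵢ) = 4/32 + 8/32 + 4/32 + 8/32 + 4/32 + 1/32 = 29/32 = 0.90625.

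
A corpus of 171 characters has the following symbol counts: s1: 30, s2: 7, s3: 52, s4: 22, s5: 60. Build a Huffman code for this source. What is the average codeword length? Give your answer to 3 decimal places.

2.164 bits/symbol

Probabilities are the counts divided by 171.
Repeatedly combine the two least-probable nodes; the expected code length is the sum of the merged weights.
merge 7/171 + 22/171 → 29/171
merge 29/171 + 10/57 → 59/171
merge 52/171 + 59/171 → 37/57
merge 20/57 + 37/57 → 1
L = 29/171 + 59/171 + 37/57 + 1 = 370/171 ≈ 2.164 bits/symbol.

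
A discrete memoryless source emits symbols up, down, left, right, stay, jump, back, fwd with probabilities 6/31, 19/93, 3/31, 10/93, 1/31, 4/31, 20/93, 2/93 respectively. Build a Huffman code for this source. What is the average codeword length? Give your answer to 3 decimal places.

Repeatedly combine the two least-probable nodes; the expected code length is the sum of the merged weights.
merge 2/93 + 1/31 → 5/93
merge 5/93 + 3/31 → 14/93
merge 10/93 + 4/31 → 22/93
merge 14/93 + 6/31 → 32/93
merge 19/93 + 20/93 → 13/31
merge 22/93 + 32/93 → 18/31
merge 13/31 + 18/31 → 1
L = 5/93 + 14/93 + 22/93 + 32/93 + 13/31 + 18/31 + 1 = 259/93 ≈ 2.785 bits/symbol.

2.785 bits/symbol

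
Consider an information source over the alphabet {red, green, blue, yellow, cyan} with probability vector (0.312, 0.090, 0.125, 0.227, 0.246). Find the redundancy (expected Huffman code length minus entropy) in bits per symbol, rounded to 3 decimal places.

Entropy H = −Σ p log₂ p ≈ 2.1953 bits.
Huffman merges: 9/100+1/8→43/200; 43/200+227/1000→221/500; 123/500+39/125→279/500; 221/500+279/500→1. L = 443/200 ≈ 2.2150.
L − H = 2.2150 − 2.1953 = 0.020 bits.

0.020 bits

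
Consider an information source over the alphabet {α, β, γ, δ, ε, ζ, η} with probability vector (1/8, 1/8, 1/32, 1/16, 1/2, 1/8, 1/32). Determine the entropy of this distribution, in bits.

2.1875 bits

Each probability is a power of 1/2, so log₂(1/p) is an integer.
H = Σ p·log₂(1/p) = 1/8·3 + 1/8·3 + 1/32·5 + 1/16·4 + 1/2·1 + 1/8·3 + 1/32·5 = 2.1875 bits.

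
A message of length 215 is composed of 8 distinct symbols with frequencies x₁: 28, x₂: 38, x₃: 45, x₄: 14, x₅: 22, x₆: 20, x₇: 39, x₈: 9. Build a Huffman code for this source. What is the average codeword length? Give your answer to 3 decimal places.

2.898 bits/symbol

Probabilities are the counts divided by 215.
Repeatedly combine the two least-probable nodes; the expected code length is the sum of the merged weights.
merge 9/215 + 14/215 → 23/215
merge 4/43 + 22/215 → 42/215
merge 23/215 + 28/215 → 51/215
merge 38/215 + 39/215 → 77/215
merge 42/215 + 9/43 → 87/215
merge 51/215 + 77/215 → 128/215
merge 87/215 + 128/215 → 1
L = 23/215 + 42/215 + 51/215 + 77/215 + 87/215 + 128/215 + 1 = 623/215 ≈ 2.898 bits/symbol.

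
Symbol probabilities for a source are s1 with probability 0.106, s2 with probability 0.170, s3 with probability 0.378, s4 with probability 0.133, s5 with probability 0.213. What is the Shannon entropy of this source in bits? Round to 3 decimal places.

2.171 bits

H = −Σ pᵢ log₂ pᵢ.
−0.106·log₂(0.106) = 0.3432
−0.170·log₂(0.170) = 0.4346
−0.378·log₂(0.378) = 0.5305
−0.133·log₂(0.133) = 0.3871
−0.213·log₂(0.213) = 0.4752
Sum ≈ 2.1707 → 2.171 bits.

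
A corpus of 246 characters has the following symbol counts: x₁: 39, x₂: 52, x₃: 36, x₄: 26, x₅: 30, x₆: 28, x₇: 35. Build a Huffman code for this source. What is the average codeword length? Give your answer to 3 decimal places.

Probabilities are the counts divided by 246.
Repeatedly combine the two least-probable nodes; the expected code length is the sum of the merged weights.
merge 13/123 + 14/123 → 9/41
merge 5/41 + 35/246 → 65/246
merge 6/41 + 13/82 → 25/82
merge 26/123 + 9/41 → 53/123
merge 65/246 + 25/82 → 70/123
merge 53/123 + 70/123 → 1
L = 9/41 + 65/246 + 25/82 + 53/123 + 70/123 + 1 = 343/123 ≈ 2.789 bits/symbol.

2.789 bits/symbol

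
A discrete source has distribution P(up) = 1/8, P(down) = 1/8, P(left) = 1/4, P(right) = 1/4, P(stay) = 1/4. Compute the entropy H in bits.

Each probability is a power of 1/2, so log₂(1/p) is an integer.
H = Σ p·log₂(1/p) = 1/8·3 + 1/8·3 + 1/4·2 + 1/4·2 + 1/4·2 = 2.25 bits.

2.25 bits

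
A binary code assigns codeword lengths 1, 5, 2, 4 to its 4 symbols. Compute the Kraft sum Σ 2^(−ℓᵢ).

0.84375

With common denominator 2^5 = 32: Σ 2^(−ℓᵢ) = 16/32 + 1/32 + 8/32 + 2/32 = 27/32 = 0.84375.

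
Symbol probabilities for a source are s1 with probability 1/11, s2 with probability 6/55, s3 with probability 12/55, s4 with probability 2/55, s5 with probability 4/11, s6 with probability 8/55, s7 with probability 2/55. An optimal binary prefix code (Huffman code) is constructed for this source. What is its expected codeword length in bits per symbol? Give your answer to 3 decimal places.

2.491 bits/symbol

Repeatedly combine the two least-probable nodes; the expected code length is the sum of the merged weights.
merge 2/55 + 2/55 → 4/55
merge 4/55 + 1/11 → 9/55
merge 6/55 + 8/55 → 14/55
merge 9/55 + 12/55 → 21/55
merge 14/55 + 4/11 → 34/55
merge 21/55 + 34/55 → 1
L = 4/55 + 9/55 + 14/55 + 21/55 + 34/55 + 1 = 137/55 ≈ 2.491 bits/symbol.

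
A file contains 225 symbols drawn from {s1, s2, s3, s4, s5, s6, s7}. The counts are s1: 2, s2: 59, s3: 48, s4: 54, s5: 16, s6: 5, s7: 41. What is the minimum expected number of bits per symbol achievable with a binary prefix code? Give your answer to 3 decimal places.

Probabilities are the counts divided by 225.
Repeatedly combine the two least-probable nodes; the expected code length is the sum of the merged weights.
merge 2/225 + 1/45 → 7/225
merge 7/225 + 16/225 → 23/225
merge 23/225 + 41/225 → 64/225
merge 16/75 + 6/25 → 34/75
merge 59/225 + 64/225 → 41/75
merge 34/75 + 41/75 → 1
L = 7/225 + 23/225 + 64/225 + 34/75 + 41/75 + 1 = 544/225 ≈ 2.418 bits/symbol.

2.418 bits/symbol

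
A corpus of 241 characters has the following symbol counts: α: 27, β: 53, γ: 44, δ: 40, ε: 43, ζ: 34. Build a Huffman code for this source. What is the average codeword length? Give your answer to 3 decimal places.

2.598 bits/symbol

Probabilities are the counts divided by 241.
Repeatedly combine the two least-probable nodes; the expected code length is the sum of the merged weights.
merge 27/241 + 34/241 → 61/241
merge 40/241 + 43/241 → 83/241
merge 44/241 + 53/241 → 97/241
merge 61/241 + 83/241 → 144/241
merge 97/241 + 144/241 → 1
L = 61/241 + 83/241 + 97/241 + 144/241 + 1 = 626/241 ≈ 2.598 bits/symbol.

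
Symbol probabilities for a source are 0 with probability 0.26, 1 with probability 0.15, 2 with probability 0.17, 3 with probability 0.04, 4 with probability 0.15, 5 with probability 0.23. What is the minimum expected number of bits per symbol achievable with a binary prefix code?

2.51 bits/symbol

Repeatedly combine the two least-probable nodes; the expected code length is the sum of the merged weights.
merge 1/25 + 3/20 → 19/100
merge 3/20 + 17/100 → 8/25
merge 19/100 + 23/100 → 21/50
merge 13/50 + 8/25 → 29/50
merge 21/50 + 29/50 → 1
L = 19/100 + 8/25 + 21/50 + 29/50 + 1 = 251/100 = 2.51 bits/symbol.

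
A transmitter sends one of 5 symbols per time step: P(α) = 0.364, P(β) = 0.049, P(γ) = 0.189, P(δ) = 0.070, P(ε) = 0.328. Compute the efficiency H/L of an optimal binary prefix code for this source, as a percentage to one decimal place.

Entropy H = −Σ p log₂ p ≈ 1.9942 bits.
Huffman merges: 49/1000+7/100→119/1000; 119/1000+189/1000→77/250; 77/250+41/125→159/250; 91/250+159/250→1. L = 2063/1000 ≈ 2.0630.
Efficiency = H/L = 1.9942/2.0630 = 96.7%.

96.7%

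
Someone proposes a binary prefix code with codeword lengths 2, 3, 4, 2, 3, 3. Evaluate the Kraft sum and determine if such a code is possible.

0.9375; yes

With common denominator 2^4 = 16: Σ 2^(−ℓᵢ) = 4/16 + 2/16 + 1/16 + 4/16 + 2/16 + 2/16 = 15/16 = 0.9375.
Kraft's inequality requires Σ ≤ 1; here Σ = 0.9375 ≤ 1, so such a prefix code exists.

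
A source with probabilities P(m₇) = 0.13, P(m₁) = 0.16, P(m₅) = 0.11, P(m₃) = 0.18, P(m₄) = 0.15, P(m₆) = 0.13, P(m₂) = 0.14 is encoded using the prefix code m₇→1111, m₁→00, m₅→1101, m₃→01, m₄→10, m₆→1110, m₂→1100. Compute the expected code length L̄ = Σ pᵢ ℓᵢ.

L̄ = Σ pᵢ·ℓᵢ = 0.13·4 + 0.16·2 + 0.11·4 + 0.18·2 + 0.15·2 + 0.13·4 + 0.14·4 = 3.02 bits/symbol.

3.02 bits/symbol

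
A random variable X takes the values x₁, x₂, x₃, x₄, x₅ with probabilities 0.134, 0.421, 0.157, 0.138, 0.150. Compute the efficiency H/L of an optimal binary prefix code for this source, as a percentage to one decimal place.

99.1%

Entropy H = −Σ p log₂ p ≈ 2.1382 bits.
Huffman merges: 67/500+69/500→34/125; 3/20+157/1000→307/1000; 34/125+307/1000→579/1000; 421/1000+579/1000→1. L = 1079/500 ≈ 2.1580.
Efficiency = H/L = 2.1382/2.1580 = 99.1%.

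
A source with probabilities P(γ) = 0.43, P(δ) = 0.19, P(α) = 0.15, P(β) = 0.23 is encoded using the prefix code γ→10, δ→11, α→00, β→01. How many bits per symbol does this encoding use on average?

2 bits/symbol

L̄ = Σ pᵢ·ℓᵢ = 0.43·2 + 0.19·2 + 0.15·2 + 0.23·2 = 2 bits/symbol.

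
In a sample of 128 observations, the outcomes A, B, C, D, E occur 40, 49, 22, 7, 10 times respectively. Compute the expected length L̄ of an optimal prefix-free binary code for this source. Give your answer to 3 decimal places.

2.055 bits/symbol

Probabilities are the counts divided by 128.
Repeatedly combine the two least-probable nodes; the expected code length is the sum of the merged weights.
merge 7/128 + 5/64 → 17/128
merge 17/128 + 11/64 → 39/128
merge 39/128 + 5/16 → 79/128
merge 49/128 + 79/128 → 1
L = 17/128 + 39/128 + 79/128 + 1 = 263/128 ≈ 2.055 bits/symbol.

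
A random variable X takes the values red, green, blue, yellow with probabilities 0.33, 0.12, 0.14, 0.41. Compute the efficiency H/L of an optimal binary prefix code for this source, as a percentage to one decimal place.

98.3%

Entropy H = −Σ p log₂ p ≈ 1.8194 bits.
Huffman merges: 3/25+7/50→13/50; 13/50+33/100→59/100; 41/100+59/100→1. L = 37/20 ≈ 1.8500.
Efficiency = H/L = 1.8194/1.8500 = 98.3%.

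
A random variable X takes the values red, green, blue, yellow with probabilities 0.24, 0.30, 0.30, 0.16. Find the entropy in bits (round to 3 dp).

H = −Σ pᵢ log₂ pᵢ.
−0.24·log₂(0.24) = 0.4941
−0.30·log₂(0.30) = 0.5211
−0.30·log₂(0.30) = 0.5211
−0.16·log₂(0.16) = 0.4230
Sum ≈ 1.9593 → 1.959 bits.

1.959 bits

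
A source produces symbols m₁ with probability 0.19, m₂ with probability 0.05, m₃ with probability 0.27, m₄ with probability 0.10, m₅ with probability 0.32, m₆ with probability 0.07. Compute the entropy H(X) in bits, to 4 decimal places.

2.3081 bits

H = −Σ pᵢ log₂ pᵢ.
−0.19·log₂(0.19) = 0.4552
−0.05·log₂(0.05) = 0.2161
−0.27·log₂(0.27) = 0.5100
−0.10·log₂(0.10) = 0.3322
−0.32·log₂(0.32) = 0.5260
−0.07·log₂(0.07) = 0.2686
Sum ≈ 2.3081 → 2.3081 bits.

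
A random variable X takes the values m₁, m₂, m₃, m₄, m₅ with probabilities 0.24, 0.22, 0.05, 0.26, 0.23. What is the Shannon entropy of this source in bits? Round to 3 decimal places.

H = −Σ pᵢ log₂ pᵢ.
−0.24·log₂(0.24) = 0.4941
−0.22·log₂(0.22) = 0.4806
−0.05·log₂(0.05) = 0.2161
−0.26·log₂(0.26) = 0.5053
−0.23·log₂(0.23) = 0.4877
Sum ≈ 2.1838 → 2.184 bits.

2.184 bits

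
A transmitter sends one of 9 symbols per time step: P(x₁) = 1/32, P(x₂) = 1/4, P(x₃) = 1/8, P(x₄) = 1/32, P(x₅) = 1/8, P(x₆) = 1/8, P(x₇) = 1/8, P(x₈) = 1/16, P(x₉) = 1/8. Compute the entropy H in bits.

Each probability is a power of 1/2, so log₂(1/p) is an integer.
H = Σ p·log₂(1/p) = 1/32·5 + 1/4·2 + 1/8·3 + 1/32·5 + 1/8·3 + 1/8·3 + 1/8·3 + 1/16·4 + 1/8·3 = 2.9375 bits.

2.9375 bits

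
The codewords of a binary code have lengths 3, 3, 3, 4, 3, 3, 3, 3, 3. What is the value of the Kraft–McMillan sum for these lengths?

1.0625

With common denominator 2^4 = 16: Σ 2^(−ℓᵢ) = 2/16 + 2/16 + 2/16 + 1/16 + 2/16 + 2/16 + 2/16 + 2/16 + 2/16 = 17/16 = 1.0625.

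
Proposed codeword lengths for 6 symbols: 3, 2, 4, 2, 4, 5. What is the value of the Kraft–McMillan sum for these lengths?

With common denominator 2^5 = 32: Σ 2^(−ℓᵢ) = 4/32 + 8/32 + 2/32 + 8/32 + 2/32 + 1/32 = 25/32 = 0.78125.

0.78125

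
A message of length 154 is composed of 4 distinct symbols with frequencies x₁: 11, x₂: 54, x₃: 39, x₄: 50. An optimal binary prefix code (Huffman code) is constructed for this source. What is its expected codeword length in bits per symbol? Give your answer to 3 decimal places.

Probabilities are the counts divided by 154.
Repeatedly combine the two least-probable nodes; the expected code length is the sum of the merged weights.
merge 1/14 + 39/154 → 25/77
merge 25/77 + 25/77 → 50/77
merge 27/77 + 50/77 → 1
L = 25/77 + 50/77 + 1 = 152/77 ≈ 1.974 bits/symbol.

1.974 bits/symbol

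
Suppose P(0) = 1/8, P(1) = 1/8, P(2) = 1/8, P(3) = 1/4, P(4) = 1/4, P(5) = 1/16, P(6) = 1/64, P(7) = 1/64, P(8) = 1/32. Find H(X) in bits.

2.71875 bits

Each probability is a power of 1/2, so log₂(1/p) is an integer.
H = Σ p·log₂(1/p) = 1/8·3 + 1/8·3 + 1/8·3 + 1/4·2 + 1/4·2 + 1/16·4 + 1/64·6 + 1/64·6 + 1/32·5 = 2.71875 bits.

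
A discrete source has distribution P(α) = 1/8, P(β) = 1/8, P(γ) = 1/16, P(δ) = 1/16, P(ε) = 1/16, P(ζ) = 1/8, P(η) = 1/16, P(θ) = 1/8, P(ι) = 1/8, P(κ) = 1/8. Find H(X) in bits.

3.25 bits

Each probability is a power of 1/2, so log₂(1/p) is an integer.
H = Σ p·log₂(1/p) = 1/8·3 + 1/8·3 + 1/16·4 + 1/16·4 + 1/16·4 + 1/8·3 + 1/16·4 + 1/8·3 + 1/8·3 + 1/8·3 = 3.25 bits.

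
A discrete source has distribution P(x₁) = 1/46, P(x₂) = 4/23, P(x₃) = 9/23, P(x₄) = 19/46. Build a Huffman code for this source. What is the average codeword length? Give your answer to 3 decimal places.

Repeatedly combine the two least-probable nodes; the expected code length is the sum of the merged weights.
merge 1/46 + 4/23 → 9/46
merge 9/46 + 9/23 → 27/46
merge 19/46 + 27/46 → 1
L = 9/46 + 27/46 + 1 = 41/23 ≈ 1.783 bits/symbol.

1.783 bits/symbol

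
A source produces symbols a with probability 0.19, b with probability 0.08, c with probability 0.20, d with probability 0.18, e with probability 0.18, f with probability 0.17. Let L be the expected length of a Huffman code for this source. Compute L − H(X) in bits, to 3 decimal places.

0.074 bits

Entropy H = −Σ p log₂ p ≈ 2.5363 bits.
Huffman merges: 2/25+17/100→1/4; 9/50+9/50→9/25; 19/100+1/5→39/100; 1/4+9/25→61/100; 39/100+61/100→1. L = 261/100 ≈ 2.6100.
L − H = 2.6100 − 2.5363 = 0.074 bits.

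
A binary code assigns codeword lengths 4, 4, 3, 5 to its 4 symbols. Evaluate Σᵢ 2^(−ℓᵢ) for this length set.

With common denominator 2^5 = 32: Σ 2^(−ℓᵢ) = 2/32 + 2/32 + 4/32 + 1/32 = 9/32 = 0.28125.

0.28125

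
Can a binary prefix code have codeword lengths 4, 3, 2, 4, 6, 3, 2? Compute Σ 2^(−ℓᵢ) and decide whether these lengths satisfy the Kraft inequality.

With common denominator 2^6 = 64: Σ 2^(−ℓᵢ) = 4/64 + 8/64 + 16/64 + 4/64 + 1/64 + 8/64 + 16/64 = 57/64 = 0.890625.
Kraft's inequality requires Σ ≤ 1; here Σ = 0.890625 ≤ 1, so such a prefix code exists.

0.890625; yes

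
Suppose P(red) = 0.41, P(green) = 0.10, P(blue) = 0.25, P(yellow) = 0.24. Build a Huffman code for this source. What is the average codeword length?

Repeatedly combine the two least-probable nodes; the expected code length is the sum of the merged weights.
merge 1/10 + 6/25 → 17/50
merge 1/4 + 17/50 → 59/100
merge 41/100 + 59/100 → 1
L = 17/50 + 59/100 + 1 = 193/100 = 1.93 bits/symbol.

1.93 bits/symbol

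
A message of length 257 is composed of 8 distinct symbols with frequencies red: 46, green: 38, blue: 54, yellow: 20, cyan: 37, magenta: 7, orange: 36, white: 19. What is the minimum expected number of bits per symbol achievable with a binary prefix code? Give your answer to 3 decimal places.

Probabilities are the counts divided by 257.
Repeatedly combine the two least-probable nodes; the expected code length is the sum of the merged weights.
merge 7/257 + 19/257 → 26/257
merge 20/257 + 26/257 → 46/257
merge 36/257 + 37/257 → 73/257
merge 38/257 + 46/257 → 84/257
merge 46/257 + 54/257 → 100/257
merge 73/257 + 84/257 → 157/257
merge 100/257 + 157/257 → 1
L = 26/257 + 46/257 + 73/257 + 84/257 + 100/257 + 157/257 + 1 = 743/257 ≈ 2.891 bits/symbol.

2.891 bits/symbol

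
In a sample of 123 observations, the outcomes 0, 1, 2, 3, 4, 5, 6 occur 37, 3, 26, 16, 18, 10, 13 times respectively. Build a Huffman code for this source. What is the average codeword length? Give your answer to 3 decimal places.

2.593 bits/symbol

Probabilities are the counts divided by 123.
Repeatedly combine the two least-probable nodes; the expected code length is the sum of the merged weights.
merge 1/41 + 10/123 → 13/123
merge 13/123 + 13/123 → 26/123
merge 16/123 + 6/41 → 34/123
merge 26/123 + 26/123 → 52/123
merge 34/123 + 37/123 → 71/123
merge 52/123 + 71/123 → 1
L = 13/123 + 26/123 + 34/123 + 52/123 + 71/123 + 1 = 319/123 ≈ 2.593 bits/symbol.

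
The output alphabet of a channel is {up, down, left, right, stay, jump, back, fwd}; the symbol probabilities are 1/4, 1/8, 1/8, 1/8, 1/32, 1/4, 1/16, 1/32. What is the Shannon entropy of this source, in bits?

Each probability is a power of 1/2, so log₂(1/p) is an integer.
H = Σ p·log₂(1/p) = 1/4·2 + 1/8·3 + 1/8·3 + 1/8·3 + 1/32·5 + 1/4·2 + 1/16·4 + 1/32·5 = 2.6875 bits.

2.6875 bits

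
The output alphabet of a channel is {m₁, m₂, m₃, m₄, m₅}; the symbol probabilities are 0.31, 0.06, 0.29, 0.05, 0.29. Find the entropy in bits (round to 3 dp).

H = −Σ pᵢ log₂ pᵢ.
−0.31·log₂(0.31) = 0.5238
−0.06·log₂(0.06) = 0.2435
−0.29·log₂(0.29) = 0.5179
−0.05·log₂(0.05) = 0.2161
−0.29·log₂(0.29) = 0.5179
Sum ≈ 2.0192 → 2.019 bits.

2.019 bits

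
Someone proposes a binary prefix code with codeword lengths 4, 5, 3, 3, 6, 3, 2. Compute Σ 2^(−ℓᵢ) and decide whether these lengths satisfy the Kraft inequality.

With common denominator 2^6 = 64: Σ 2^(−ℓᵢ) = 4/64 + 2/64 + 8/64 + 8/64 + 1/64 + 8/64 + 16/64 = 47/64 = 0.734375.
Kraft's inequality requires Σ ≤ 1; here Σ = 0.734375 ≤ 1, so such a prefix code exists.

0.734375; yes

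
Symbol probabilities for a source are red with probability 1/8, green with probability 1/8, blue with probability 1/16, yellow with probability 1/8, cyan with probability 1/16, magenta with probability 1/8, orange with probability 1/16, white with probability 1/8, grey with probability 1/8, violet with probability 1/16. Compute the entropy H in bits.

Each probability is a power of 1/2, so log₂(1/p) is an integer.
H = Σ p·log₂(1/p) = 1/8·3 + 1/8·3 + 1/16·4 + 1/8·3 + 1/16·4 + 1/8·3 + 1/16·4 + 1/8·3 + 1/8·3 + 1/16·4 = 3.25 bits.

3.25 bits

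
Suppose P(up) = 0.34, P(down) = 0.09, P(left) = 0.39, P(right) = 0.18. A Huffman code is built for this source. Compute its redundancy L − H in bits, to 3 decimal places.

0.063 bits

Entropy H = −Σ p log₂ p ≈ 1.8169 bits.
Huffman merges: 9/100+9/50→27/100; 27/100+17/50→61/100; 39/100+61/100→1. L = 47/25 ≈ 1.8800.
L − H = 1.8800 − 1.8169 = 0.063 bits.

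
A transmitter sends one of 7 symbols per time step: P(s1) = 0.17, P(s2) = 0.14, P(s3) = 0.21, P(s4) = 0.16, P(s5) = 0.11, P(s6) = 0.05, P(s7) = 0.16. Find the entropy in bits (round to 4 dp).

2.7169 bits

H = −Σ pᵢ log₂ pᵢ.
−0.17·log₂(0.17) = 0.4346
−0.14·log₂(0.14) = 0.3971
−0.21·log₂(0.21) = 0.4728
−0.16·log₂(0.16) = 0.4230
−0.11·log₂(0.11) = 0.3503
−0.05·log₂(0.05) = 0.2161
−0.16·log₂(0.16) = 0.4230
Sum ≈ 2.7169 → 2.7169 bits.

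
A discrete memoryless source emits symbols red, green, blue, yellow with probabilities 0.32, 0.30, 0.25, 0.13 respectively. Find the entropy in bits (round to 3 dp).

H = −Σ pᵢ log₂ pᵢ.
−0.32·log₂(0.32) = 0.5260
−0.30·log₂(0.30) = 0.5211
−0.25·log₂(0.25) = 0.5000
−0.13·log₂(0.13) = 0.3826
Sum ≈ 1.9298 → 1.930 bits.

1.930 bits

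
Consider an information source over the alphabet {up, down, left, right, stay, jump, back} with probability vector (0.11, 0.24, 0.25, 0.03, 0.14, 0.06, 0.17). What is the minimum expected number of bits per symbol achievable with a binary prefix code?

2.6 bits/symbol

Repeatedly combine the two least-probable nodes; the expected code length is the sum of the merged weights.
merge 3/100 + 3/50 → 9/100
merge 9/100 + 11/100 → 1/5
merge 7/50 + 17/100 → 31/100
merge 1/5 + 6/25 → 11/25
merge 1/4 + 31/100 → 14/25
merge 11/25 + 14/25 → 1
L = 9/100 + 1/5 + 31/100 + 11/25 + 14/25 + 1 = 13/5 = 2.6 bits/symbol.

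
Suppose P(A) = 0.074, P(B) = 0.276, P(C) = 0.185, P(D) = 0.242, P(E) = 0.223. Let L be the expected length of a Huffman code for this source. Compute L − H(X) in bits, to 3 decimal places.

Entropy H = −Σ p log₂ p ≈ 2.2191 bits.
Huffman merges: 37/500+37/200→259/1000; 223/1000+121/500→93/200; 259/1000+69/250→107/200; 93/200+107/200→1. L = 2259/1000 ≈ 2.2590.
L − H = 2.2590 − 2.2191 = 0.040 bits.

0.040 bits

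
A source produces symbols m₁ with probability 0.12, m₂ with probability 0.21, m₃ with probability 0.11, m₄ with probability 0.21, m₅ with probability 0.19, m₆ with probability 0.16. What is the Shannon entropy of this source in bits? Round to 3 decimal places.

2.541 bits

H = −Σ pᵢ log₂ pᵢ.
−0.12·log₂(0.12) = 0.3671
−0.21·log₂(0.21) = 0.4728
−0.11·log₂(0.11) = 0.3503
−0.21·log₂(0.21) = 0.4728
−0.19·log₂(0.19) = 0.4552
−0.16·log₂(0.16) = 0.4230
Sum ≈ 2.5412 → 2.541 bits.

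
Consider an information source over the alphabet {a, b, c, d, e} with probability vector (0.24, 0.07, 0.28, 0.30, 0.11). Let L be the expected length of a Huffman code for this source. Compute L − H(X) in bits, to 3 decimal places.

Entropy H = −Σ p log₂ p ≈ 2.1483 bits.
Huffman merges: 7/100+11/100→9/50; 9/50+6/25→21/50; 7/25+3/10→29/50; 21/50+29/50→1. L = 109/50 ≈ 2.1800.
L − H = 2.1800 − 2.1483 = 0.032 bits.

0.032 bits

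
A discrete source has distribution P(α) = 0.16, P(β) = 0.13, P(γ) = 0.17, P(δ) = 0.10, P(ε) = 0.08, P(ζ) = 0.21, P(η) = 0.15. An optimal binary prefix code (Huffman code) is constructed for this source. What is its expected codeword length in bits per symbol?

Repeatedly combine the two least-probable nodes; the expected code length is the sum of the merged weights.
merge 2/25 + 1/10 → 9/50
merge 13/100 + 3/20 → 7/25
merge 4/25 + 17/100 → 33/100
merge 9/50 + 21/100 → 39/100
merge 7/25 + 33/100 → 61/100
merge 39/100 + 61/100 → 1
L = 9/50 + 7/25 + 33/100 + 39/100 + 61/100 + 1 = 279/100 = 2.79 bits/symbol.

2.79 bits/symbol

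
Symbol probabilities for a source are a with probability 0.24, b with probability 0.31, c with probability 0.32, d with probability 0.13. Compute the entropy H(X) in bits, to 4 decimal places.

1.9266 bits

H = −Σ pᵢ log₂ pᵢ.
−0.24·log₂(0.24) = 0.4941
−0.31·log₂(0.31) = 0.5238
−0.32·log₂(0.32) = 0.5260
−0.13·log₂(0.13) = 0.3826
Sum ≈ 1.9266 → 1.9266 bits.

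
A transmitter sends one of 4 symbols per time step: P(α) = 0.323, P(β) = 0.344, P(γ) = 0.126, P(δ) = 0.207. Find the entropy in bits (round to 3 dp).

H = −Σ pᵢ log₂ pᵢ.
−0.323·log₂(0.323) = 0.5266
−0.344·log₂(0.344) = 0.5296
−0.126·log₂(0.126) = 0.3766
−0.207·log₂(0.207) = 0.4704
Sum ≈ 1.9031 → 1.903 bits.

1.903 bits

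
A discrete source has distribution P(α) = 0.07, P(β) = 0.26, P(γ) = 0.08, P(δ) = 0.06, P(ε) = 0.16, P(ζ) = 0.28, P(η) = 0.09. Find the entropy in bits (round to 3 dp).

H = −Σ pᵢ log₂ pᵢ.
−0.07·log₂(0.07) = 0.2686
−0.26·log₂(0.26) = 0.5053
−0.08·log₂(0.08) = 0.2915
−0.06·log₂(0.06) = 0.2435
−0.16·log₂(0.16) = 0.4230
−0.28·log₂(0.28) = 0.5142
−0.09·log₂(0.09) = 0.3127
Sum ≈ 2.5588 → 2.559 bits.

2.559 bits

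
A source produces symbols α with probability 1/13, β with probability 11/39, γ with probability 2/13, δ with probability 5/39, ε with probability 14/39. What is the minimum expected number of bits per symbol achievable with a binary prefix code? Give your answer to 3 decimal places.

2.205 bits/symbol

Repeatedly combine the two least-probable nodes; the expected code length is the sum of the merged weights.
merge 1/13 + 5/39 → 8/39
merge 2/13 + 8/39 → 14/39
merge 11/39 + 14/39 → 25/39
merge 14/39 + 25/39 → 1
L = 8/39 + 14/39 + 25/39 + 1 = 86/39 ≈ 2.205 bits/symbol.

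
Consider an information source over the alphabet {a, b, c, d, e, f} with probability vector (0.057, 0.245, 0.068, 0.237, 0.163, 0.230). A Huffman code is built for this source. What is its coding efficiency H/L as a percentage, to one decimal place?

Entropy H = −Σ p log₂ p ≈ 2.4029 bits.
Huffman merges: 57/1000+17/250→1/8; 1/8+163/1000→36/125; 23/100+237/1000→467/1000; 49/200+36/125→533/1000; 467/1000+533/1000→1. L = 2413/1000 ≈ 2.4130.
Efficiency = H/L = 2.4029/2.4130 = 99.6%.

99.6%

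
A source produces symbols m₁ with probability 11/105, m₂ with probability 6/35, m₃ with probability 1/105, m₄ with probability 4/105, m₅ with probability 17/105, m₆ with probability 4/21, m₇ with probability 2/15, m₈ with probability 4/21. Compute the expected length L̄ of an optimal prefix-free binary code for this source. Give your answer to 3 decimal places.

2.819 bits/symbol

Repeatedly combine the two least-probable nodes; the expected code length is the sum of the merged weights.
merge 1/105 + 4/105 → 1/21
merge 1/21 + 11/105 → 16/105
merge 2/15 + 16/105 → 2/7
merge 17/105 + 6/35 → 1/3
merge 4/21 + 4/21 → 8/21
merge 2/7 + 1/3 → 13/21
merge 8/21 + 13/21 → 1
L = 1/21 + 16/105 + 2/7 + 1/3 + 8/21 + 13/21 + 1 = 296/105 ≈ 2.819 bits/symbol.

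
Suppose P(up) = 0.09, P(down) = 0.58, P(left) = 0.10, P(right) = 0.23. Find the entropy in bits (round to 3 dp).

1.588 bits

H = −Σ pᵢ log₂ pᵢ.
−0.09·log₂(0.09) = 0.3127
−0.58·log₂(0.58) = 0.4558
−0.10·log₂(0.10) = 0.3322
−0.23·log₂(0.23) = 0.4877
Sum ≈ 1.5883 → 1.588 bits.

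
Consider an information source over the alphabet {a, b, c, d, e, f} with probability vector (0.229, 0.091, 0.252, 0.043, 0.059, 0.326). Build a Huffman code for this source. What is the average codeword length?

2.295 bits/symbol

Repeatedly combine the two least-probable nodes; the expected code length is the sum of the merged weights.
merge 43/1000 + 59/1000 → 51/500
merge 91/1000 + 51/500 → 193/1000
merge 193/1000 + 229/1000 → 211/500
merge 63/250 + 163/500 → 289/500
merge 211/500 + 289/500 → 1
L = 51/500 + 193/1000 + 211/500 + 289/500 + 1 = 459/200 = 2.295 bits/symbol.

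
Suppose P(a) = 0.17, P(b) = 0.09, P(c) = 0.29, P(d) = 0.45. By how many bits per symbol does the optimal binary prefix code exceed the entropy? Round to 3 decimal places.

Entropy H = −Σ p log₂ p ≈ 1.7835 bits.
Huffman merges: 9/100+17/100→13/50; 13/50+29/100→11/20; 9/20+11/20→1. L = 181/100 ≈ 1.8100.
L − H = 1.8100 − 1.7835 = 0.026 bits.

0.026 bits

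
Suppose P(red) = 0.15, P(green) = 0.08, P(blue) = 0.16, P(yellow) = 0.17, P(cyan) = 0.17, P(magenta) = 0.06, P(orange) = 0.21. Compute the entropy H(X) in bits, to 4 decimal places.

H = −Σ pᵢ log₂ pᵢ.
−0.15·log₂(0.15) = 0.4105
−0.08·log₂(0.08) = 0.2915
−0.16·log₂(0.16) = 0.4230
−0.17·log₂(0.17) = 0.4346
−0.17·log₂(0.17) = 0.4346
−0.06·log₂(0.06) = 0.2435
−0.21·log₂(0.21) = 0.4728
Sum ≈ 2.7106 → 2.7106 bits.

2.7106 bits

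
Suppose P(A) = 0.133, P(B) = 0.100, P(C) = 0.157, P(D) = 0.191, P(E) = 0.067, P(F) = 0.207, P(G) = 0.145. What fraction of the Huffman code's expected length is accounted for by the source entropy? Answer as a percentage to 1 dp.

98.6%

Entropy H = −Σ p log₂ p ≈ 2.7304 bits.
Huffman merges: 67/1000+1/10→167/1000; 133/1000+29/200→139/500; 157/1000+167/1000→81/250; 191/1000+207/1000→199/500; 139/500+81/250→301/500; 199/500+301/500→1. L = 2769/1000 ≈ 2.7690.
Efficiency = H/L = 2.7304/2.7690 = 98.6%.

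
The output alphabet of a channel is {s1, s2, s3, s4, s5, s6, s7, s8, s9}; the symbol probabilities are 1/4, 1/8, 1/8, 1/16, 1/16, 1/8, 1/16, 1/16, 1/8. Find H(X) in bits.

3 bits

Each probability is a power of 1/2, so log₂(1/p) is an integer.
H = Σ p·log₂(1/p) = 1/4·2 + 1/8·3 + 1/8·3 + 1/16·4 + 1/16·4 + 1/8·3 + 1/16·4 + 1/16·4 + 1/8·3 = 3 bits.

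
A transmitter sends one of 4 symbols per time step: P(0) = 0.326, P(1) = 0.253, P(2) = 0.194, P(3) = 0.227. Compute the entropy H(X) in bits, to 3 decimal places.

1.973 bits

H = −Σ pᵢ log₂ pᵢ.
−0.326·log₂(0.326) = 0.5272
−0.253·log₂(0.253) = 0.5016
−0.194·log₂(0.194) = 0.4590
−0.227·log₂(0.227) = 0.4856
Sum ≈ 1.9734 → 1.973 bits.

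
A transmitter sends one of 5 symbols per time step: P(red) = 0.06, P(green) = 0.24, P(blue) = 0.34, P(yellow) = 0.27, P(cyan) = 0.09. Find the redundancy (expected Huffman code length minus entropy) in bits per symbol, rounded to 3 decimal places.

0.060 bits

Entropy H = −Σ p log₂ p ≈ 2.0895 bits.
Huffman merges: 3/50+9/100→3/20; 3/20+6/25→39/100; 27/100+17/50→61/100; 39/100+61/100→1. L = 43/20 ≈ 2.1500.
L − H = 2.1500 − 2.0895 = 0.060 bits.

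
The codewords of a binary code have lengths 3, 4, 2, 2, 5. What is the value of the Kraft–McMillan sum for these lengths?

0.71875

With common denominator 2^5 = 32: Σ 2^(−ℓᵢ) = 4/32 + 2/32 + 8/32 + 8/32 + 1/32 = 23/32 = 0.71875.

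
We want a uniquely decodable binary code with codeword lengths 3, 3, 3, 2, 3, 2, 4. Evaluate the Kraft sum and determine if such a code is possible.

With common denominator 2^4 = 16: Σ 2^(−ℓᵢ) = 2/16 + 2/16 + 2/16 + 4/16 + 2/16 + 4/16 + 1/16 = 17/16 = 1.0625.
Kraft's inequality requires Σ ≤ 1; here Σ = 1.0625 > 1, so no such prefix code exists.

1.0625; no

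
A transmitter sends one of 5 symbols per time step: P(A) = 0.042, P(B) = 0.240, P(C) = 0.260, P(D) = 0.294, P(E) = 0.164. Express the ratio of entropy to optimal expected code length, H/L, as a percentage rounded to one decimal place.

96.9%

Entropy H = −Σ p log₂ p ≈ 2.1385 bits.
Huffman merges: 21/500+41/250→103/500; 103/500+6/25→223/500; 13/50+147/500→277/500; 223/500+277/500→1. L = 1103/500 ≈ 2.2060.
Efficiency = H/L = 2.1385/2.2060 = 96.9%.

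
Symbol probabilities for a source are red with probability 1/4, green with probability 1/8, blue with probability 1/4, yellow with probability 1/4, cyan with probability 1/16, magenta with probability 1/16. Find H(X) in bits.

2.375 bits

Each probability is a power of 1/2, so log₂(1/p) is an integer.
H = Σ p·log₂(1/p) = 1/4·2 + 1/8·3 + 1/4·2 + 1/4·2 + 1/16·4 + 1/16·4 = 2.375 bits.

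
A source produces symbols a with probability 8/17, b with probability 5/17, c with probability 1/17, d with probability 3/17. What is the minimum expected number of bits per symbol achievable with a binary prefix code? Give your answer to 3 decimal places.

1.765 bits/symbol

Repeatedly combine the two least-probable nodes; the expected code length is the sum of the merged weights.
merge 1/17 + 3/17 → 4/17
merge 4/17 + 5/17 → 9/17
merge 8/17 + 9/17 → 1
L = 4/17 + 9/17 + 1 = 30/17 ≈ 1.765 bits/symbol.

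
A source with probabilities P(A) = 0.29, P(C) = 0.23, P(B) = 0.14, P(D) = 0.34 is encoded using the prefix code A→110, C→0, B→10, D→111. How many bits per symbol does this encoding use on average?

L̄ = Σ pᵢ·ℓᵢ = 0.29·3 + 0.23·1 + 0.14·2 + 0.34·3 = 2.4 bits/symbol.

2.4 bits/symbol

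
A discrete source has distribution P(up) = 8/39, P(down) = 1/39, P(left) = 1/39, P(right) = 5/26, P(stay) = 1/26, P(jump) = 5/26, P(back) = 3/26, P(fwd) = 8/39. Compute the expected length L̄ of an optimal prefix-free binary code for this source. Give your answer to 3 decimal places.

Repeatedly combine the two least-probable nodes; the expected code length is the sum of the merged weights.
merge 1/39 + 1/39 → 2/39
merge 1/26 + 2/39 → 7/78
merge 7/78 + 3/26 → 8/39
merge 5/26 + 5/26 → 5/13
merge 8/39 + 8/39 → 16/39
merge 8/39 + 5/13 → 23/39
merge 16/39 + 23/39 → 1
L = 2/39 + 7/78 + 8/39 + 5/13 + 16/39 + 23/39 + 1 = 71/26 ≈ 2.731 bits/symbol.

2.731 bits/symbol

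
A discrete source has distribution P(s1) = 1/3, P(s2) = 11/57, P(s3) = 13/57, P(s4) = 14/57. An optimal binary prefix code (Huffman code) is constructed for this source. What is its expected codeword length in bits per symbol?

Repeatedly combine the two least-probable nodes; the expected code length is the sum of the merged weights.
merge 11/57 + 13/57 → 8/19
merge 14/57 + 1/3 → 11/19
merge 8/19 + 11/19 → 1
L = 8/19 + 11/19 + 1 = 2 bits/symbol.

2 bits/symbol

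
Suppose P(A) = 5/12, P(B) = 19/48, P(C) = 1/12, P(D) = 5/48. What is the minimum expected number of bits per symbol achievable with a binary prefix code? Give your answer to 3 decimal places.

Repeatedly combine the two least-probable nodes; the expected code length is the sum of the merged weights.
merge 1/12 + 5/48 → 3/16
merge 3/16 + 19/48 → 7/12
merge 5/12 + 7/12 → 1
L = 3/16 + 7/12 + 1 = 85/48 ≈ 1.771 bits/symbol.

1.771 bits/symbol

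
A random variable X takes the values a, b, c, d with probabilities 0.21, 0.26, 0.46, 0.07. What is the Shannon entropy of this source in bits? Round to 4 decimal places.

H = −Σ pᵢ log₂ pᵢ.
−0.21·log₂(0.21) = 0.4728
−0.26·log₂(0.26) = 0.5053
−0.46·log₂(0.46) = 0.5153
−0.07·log₂(0.07) = 0.2686
Sum ≈ 1.7620 → 1.7620 bits.

1.7620 bits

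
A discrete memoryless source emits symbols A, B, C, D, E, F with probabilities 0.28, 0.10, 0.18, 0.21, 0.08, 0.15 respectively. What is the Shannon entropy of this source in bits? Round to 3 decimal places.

H = −Σ pᵢ log₂ pᵢ.
−0.28·log₂(0.28) = 0.5142
−0.10·log₂(0.10) = 0.3322
−0.18·log₂(0.18) = 0.4453
−0.21·log₂(0.21) = 0.4728
−0.08·log₂(0.08) = 0.2915
−0.15·log₂(0.15) = 0.4105
Sum ≈ 2.4666 → 2.467 bits.

2.467 bits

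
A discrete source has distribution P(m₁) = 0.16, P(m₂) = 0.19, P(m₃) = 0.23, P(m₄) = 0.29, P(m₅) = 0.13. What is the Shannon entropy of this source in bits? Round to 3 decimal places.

2.266 bits

H = −Σ pᵢ log₂ pᵢ.
−0.16·log₂(0.16) = 0.4230
−0.19·log₂(0.19) = 0.4552
−0.23·log₂(0.23) = 0.4877
−0.29·log₂(0.29) = 0.5179
−0.13·log₂(0.13) = 0.3826
Sum ≈ 2.2665 → 2.266 bits.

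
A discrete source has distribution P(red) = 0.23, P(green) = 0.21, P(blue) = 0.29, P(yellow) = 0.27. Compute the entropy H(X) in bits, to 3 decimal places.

1.988 bits

H = −Σ pᵢ log₂ pᵢ.
−0.23·log₂(0.23) = 0.4877
−0.21·log₂(0.21) = 0.4728
−0.29·log₂(0.29) = 0.5179
−0.27·log₂(0.27) = 0.5100
Sum ≈ 1.9884 → 1.988 bits.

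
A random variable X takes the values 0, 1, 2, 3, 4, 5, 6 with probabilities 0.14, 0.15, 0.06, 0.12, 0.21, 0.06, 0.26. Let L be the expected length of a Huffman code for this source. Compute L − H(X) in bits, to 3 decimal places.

Entropy H = −Σ p log₂ p ≈ 2.6399 bits.
Huffman merges: 3/50+3/50→3/25; 3/25+3/25→6/25; 7/50+3/20→29/100; 21/100+6/25→9/20; 13/50+29/100→11/20; 9/20+11/20→1. L = 53/20 ≈ 2.6500.
L − H = 2.6500 − 2.6399 = 0.010 bits.

0.010 bits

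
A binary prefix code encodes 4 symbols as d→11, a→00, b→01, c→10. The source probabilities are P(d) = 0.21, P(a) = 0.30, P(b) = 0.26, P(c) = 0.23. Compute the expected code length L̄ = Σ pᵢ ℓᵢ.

L̄ = Σ pᵢ·ℓᵢ = 0.21·2 + 0.30·2 + 0.26·2 + 0.23·2 = 2 bits/symbol.

2 bits/symbol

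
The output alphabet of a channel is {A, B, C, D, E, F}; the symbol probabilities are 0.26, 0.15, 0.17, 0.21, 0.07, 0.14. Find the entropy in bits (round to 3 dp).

H = −Σ pᵢ log₂ pᵢ.
−0.26·log₂(0.26) = 0.5053
−0.15·log₂(0.15) = 0.4105
−0.17·log₂(0.17) = 0.4346
−0.21·log₂(0.21) = 0.4728
−0.07·log₂(0.07) = 0.2686
−0.14·log₂(0.14) = 0.3971
Sum ≈ 2.4889 → 2.489 bits.

2.489 bits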